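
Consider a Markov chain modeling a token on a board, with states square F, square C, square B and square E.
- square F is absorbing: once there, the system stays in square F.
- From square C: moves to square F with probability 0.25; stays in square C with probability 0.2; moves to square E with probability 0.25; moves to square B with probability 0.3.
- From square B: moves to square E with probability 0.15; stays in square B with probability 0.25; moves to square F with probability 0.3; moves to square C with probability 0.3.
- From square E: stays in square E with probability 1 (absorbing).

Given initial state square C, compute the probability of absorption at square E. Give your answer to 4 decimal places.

0.4559

Let h(s) be the probability of absorption at square E starting from transient state s. Then h(square E) = 1 and h(square F) = 0. By first-step analysis:
h(square C) = 0.25·0 + 0.2·h(square C) + 0.3·h(square B) + 0.25·1
h(square B) = 0.3·0 + 0.3·h(square C) + 0.25·h(square B) + 0.15·1
Solving: h(square C) = 0.4559, h(square B) = 0.3824.
Starting from square C, the probability is 0.4559.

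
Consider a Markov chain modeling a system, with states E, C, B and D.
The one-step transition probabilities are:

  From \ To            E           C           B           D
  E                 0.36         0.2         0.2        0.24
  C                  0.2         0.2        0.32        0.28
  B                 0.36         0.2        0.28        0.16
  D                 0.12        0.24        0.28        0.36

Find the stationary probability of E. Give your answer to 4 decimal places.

0.2644

Let the stationary distribution be π with π = πP and π_1 + π_2 + π_3 + π_4 = 1.
π_1 = 0.36·π_1 + 0.2·π_2 + 0.36·π_3 + 0.12·π_4
π_2 = 0.2·π_1 + 0.2·π_2 + 0.2·π_3 + 0.24·π_4
π_3 = 0.2·π_1 + 0.32·π_2 + 0.28·π_3 + 0.28·π_4
Solving with the normalization constraint gives π = (0.2644, 0.2103, 0.2673, 0.2580).
So the stationary probability of E is 0.2644.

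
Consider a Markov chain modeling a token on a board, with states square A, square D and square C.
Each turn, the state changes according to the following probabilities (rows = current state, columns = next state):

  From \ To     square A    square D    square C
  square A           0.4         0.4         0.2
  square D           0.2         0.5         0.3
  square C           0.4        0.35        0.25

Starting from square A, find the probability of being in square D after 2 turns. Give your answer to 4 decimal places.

Sum over the intermediate state after 1 turn:
P = P(square A→square A)·P(square A→square D) + P(square A→square D)·P(square D→square D) + P(square A→square C)·P(square C→square D)
  = 0.4×0.4 + 0.4×0.5 + 0.2×0.35
  = 0.1600 + 0.2000 + 0.0700 = 0.4300

0.4300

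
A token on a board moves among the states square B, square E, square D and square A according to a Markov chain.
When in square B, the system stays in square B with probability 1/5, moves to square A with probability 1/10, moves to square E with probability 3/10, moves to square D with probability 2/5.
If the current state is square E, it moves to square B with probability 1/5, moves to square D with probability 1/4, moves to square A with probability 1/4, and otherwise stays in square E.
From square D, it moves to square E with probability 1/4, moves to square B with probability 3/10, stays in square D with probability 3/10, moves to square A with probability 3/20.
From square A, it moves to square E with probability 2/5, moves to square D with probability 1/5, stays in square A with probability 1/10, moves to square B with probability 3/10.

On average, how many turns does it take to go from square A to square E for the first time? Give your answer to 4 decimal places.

3.0275

Let t(s) be the expected number of turns to first reach square E from state s, with t(square E) = 0. Conditioning on the first turn:
t(square B) = 1 + 0.2·t(square B) + 0.4·t(square D) + 0.1·t(square A)
t(square D) = 1 + 0.3·t(square B) + 0.3·t(square D) + 0.15·t(square A)
t(square A) = 1 + 0.3·t(square B) + 0.2·t(square D) + 0.1·t(square A)
Solving: t(square B) = 3.3945, t(square D) = 3.5321, t(square A) = 3.0275.
Expected turns from square A to square E: 3.0275.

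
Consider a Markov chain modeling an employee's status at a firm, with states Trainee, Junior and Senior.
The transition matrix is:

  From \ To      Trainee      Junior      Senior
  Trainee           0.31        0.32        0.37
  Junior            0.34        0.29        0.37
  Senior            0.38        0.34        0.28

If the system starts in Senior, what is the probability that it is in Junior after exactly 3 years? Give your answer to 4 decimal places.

Propagate the distribution vector 3 years from Senior.
After 0 years: (0.0000, 0.0000, 1.0000)
After 1 year: (0.3800, 0.3400, 0.2800)
After 2 years: (0.3398, 0.3154, 0.3448)
After 3 years: (0.3436, 0.3174, 0.3390)
P(in Junior after 3 years) = 0.3174

0.3174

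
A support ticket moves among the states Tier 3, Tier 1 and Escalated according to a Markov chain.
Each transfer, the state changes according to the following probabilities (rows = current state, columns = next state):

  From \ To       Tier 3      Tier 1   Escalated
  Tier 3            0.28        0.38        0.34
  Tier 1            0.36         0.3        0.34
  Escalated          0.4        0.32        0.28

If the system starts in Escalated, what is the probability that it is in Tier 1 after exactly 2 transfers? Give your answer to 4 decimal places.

Sum over the intermediate state after 1 transfer:
P = P(Escalated→Tier 3)·P(Tier 3→Tier 1) + P(Escalated→Tier 1)·P(Tier 1→Tier 1) + P(Escalated→Escalated)·P(Escalated→Tier 1)
  = 0.4×0.38 + 0.32×0.3 + 0.28×0.32
  = 0.1520 + 0.0960 + 0.0896 = 0.3376

0.3376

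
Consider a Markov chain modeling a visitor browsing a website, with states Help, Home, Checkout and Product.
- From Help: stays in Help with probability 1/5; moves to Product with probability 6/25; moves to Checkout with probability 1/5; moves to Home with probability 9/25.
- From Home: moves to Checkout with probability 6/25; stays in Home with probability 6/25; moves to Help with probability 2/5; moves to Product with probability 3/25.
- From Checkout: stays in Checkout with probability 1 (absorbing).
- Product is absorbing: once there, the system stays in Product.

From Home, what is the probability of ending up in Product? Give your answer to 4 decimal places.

Let h(s) be the probability of absorption at Product starting from transient state s. Then h(Product) = 1 and h(Checkout) = 0. By first-step analysis:
h(Help) = 0.2·h(Help) + 0.36·h(Home) + 0.2·0 + 0.24·1
h(Home) = 0.4·h(Help) + 0.24·h(Home) + 0.24·0 + 0.12·1
Solving: h(Help) = 0.4862, h(Home) = 0.4138.
Starting from Home, the probability is 0.4138.

0.4138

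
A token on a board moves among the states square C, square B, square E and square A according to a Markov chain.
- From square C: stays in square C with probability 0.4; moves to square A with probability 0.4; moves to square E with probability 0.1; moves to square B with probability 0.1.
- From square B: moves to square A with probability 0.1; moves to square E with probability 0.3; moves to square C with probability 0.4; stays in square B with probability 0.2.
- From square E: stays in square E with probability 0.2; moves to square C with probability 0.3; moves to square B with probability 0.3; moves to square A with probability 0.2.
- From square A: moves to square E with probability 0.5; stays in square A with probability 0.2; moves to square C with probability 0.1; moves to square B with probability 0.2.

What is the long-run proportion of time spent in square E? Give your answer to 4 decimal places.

Let the stationary distribution be π with π = πP and π_1 + π_2 + π_3 + π_4 = 1.
π_1 = 0.4·π_1 + 0.4·π_2 + 0.3·π_3 + 0.1·π_4
π_2 = 0.1·π_1 + 0.2·π_2 + 0.3·π_3 + 0.2·π_4
π_3 = 0.1·π_1 + 0.3·π_2 + 0.2·π_3 + 0.5·π_4
Solving with the normalization constraint gives π = (0.3016, 0.1960, 0.2617, 0.2407).
So the stationary probability of square E is 0.2617.

0.2617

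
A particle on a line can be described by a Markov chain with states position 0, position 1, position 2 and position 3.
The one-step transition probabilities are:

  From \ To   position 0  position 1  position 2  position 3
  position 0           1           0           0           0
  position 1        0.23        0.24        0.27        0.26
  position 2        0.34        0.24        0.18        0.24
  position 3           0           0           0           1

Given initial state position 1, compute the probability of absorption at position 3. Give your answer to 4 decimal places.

0.4979

Let h(s) be the probability of absorption at position 3 starting from transient state s. Then h(position 3) = 1 and h(position 0) = 0. By first-step analysis:
h(position 1) = 0.23·0 + 0.24·h(position 1) + 0.27·h(position 2) + 0.26·1
h(position 2) = 0.34·0 + 0.24·h(position 1) + 0.18·h(position 2) + 0.24·1
Solving: h(position 1) = 0.4979, h(position 2) = 0.4384.
Starting from position 1, the probability is 0.4979.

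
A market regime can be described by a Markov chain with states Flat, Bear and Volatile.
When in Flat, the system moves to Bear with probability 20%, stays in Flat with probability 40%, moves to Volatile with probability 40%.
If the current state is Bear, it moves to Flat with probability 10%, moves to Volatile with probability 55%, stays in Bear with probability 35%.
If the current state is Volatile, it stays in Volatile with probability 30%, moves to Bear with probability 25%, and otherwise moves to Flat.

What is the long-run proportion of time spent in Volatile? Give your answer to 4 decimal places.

0.3989

Let the stationary distribution be π with π = πP and π_1 + π_2 + π_3 = 1.
π_1 = 0.4·π_1 + 0.1·π_2 + 0.45·π_3
π_2 = 0.2·π_1 + 0.35·π_2 + 0.25·π_3
Solving with the normalization constraint gives π = (0.3423, 0.2588, 0.3989).
So the stationary probability of Volatile is 0.3989.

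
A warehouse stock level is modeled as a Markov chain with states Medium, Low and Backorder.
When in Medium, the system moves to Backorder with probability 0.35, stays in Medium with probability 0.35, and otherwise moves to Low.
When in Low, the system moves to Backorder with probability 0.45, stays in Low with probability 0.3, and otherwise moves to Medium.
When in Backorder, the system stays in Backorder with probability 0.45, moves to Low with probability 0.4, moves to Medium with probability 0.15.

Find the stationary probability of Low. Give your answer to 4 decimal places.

Let the stationary distribution be π with π = πP and π_1 + π_2 + π_3 = 1.
π_1 = 0.35·π_1 + 0.25·π_2 + 0.15·π_3
π_2 = 0.3·π_1 + 0.3·π_2 + 0.4·π_3
Solving with the normalization constraint gives π = (0.2303, 0.3427, 0.4270).
So the stationary probability of Low is 0.3427.

0.3427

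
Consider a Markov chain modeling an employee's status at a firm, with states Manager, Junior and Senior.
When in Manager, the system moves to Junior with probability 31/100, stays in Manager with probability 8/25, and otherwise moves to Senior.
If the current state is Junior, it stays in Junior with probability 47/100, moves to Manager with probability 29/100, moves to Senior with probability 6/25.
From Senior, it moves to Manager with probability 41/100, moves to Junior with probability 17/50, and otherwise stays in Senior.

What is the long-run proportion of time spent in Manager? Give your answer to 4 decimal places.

Let the stationary distribution be π with π = πP and π_1 + π_2 + π_3 = 1.
π_1 = 0.32·π_1 + 0.29·π_2 + 0.41·π_3
π_2 = 0.31·π_1 + 0.47·π_2 + 0.34·π_3
Solving with the normalization constraint gives π = (0.3344, 0.3793, 0.2863).
So the stationary probability of Manager is 0.3344.

0.3344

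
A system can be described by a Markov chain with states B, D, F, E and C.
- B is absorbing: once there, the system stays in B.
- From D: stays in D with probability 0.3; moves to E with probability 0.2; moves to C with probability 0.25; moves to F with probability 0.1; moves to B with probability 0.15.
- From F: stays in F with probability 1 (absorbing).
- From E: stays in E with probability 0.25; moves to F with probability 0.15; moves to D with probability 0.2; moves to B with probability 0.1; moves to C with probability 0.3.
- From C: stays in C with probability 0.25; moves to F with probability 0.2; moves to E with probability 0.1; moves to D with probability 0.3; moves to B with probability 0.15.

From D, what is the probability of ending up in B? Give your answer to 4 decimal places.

Let h(s) be the probability of absorption at B starting from transient state s. Then h(B) = 1 and h(F) = 0. By first-step analysis:
h(D) = 0.15·1 + 0.3·h(D) + 0.1·0 + 0.2·h(E) + 0.25·h(C)
h(E) = 0.1·1 + 0.2·h(D) + 0.15·0 + 0.25·h(E) + 0.3·h(C)
h(C) = 0.15·1 + 0.3·h(D) + 0.2·0 + 0.1·h(E) + 0.25·h(C)
Solving: h(D) = 0.5104, h(E) = 0.4554, h(C) = 0.4649.
Starting from D, the probability is 0.5104.

0.5104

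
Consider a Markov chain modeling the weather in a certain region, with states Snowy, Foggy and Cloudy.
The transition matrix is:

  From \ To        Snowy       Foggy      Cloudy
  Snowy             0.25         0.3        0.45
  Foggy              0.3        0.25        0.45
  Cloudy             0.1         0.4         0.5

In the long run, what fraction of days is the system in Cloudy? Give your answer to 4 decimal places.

0.4737

Let the stationary distribution be π with π = πP and π_1 + π_2 + π_3 = 1.
π_1 = 0.25·π_1 + 0.3·π_2 + 0.1·π_3
π_2 = 0.3·π_1 + 0.25·π_2 + 0.4·π_3
Solving with the normalization constraint gives π = (0.1955, 0.3308, 0.4737).
So the stationary probability of Cloudy is 0.4737.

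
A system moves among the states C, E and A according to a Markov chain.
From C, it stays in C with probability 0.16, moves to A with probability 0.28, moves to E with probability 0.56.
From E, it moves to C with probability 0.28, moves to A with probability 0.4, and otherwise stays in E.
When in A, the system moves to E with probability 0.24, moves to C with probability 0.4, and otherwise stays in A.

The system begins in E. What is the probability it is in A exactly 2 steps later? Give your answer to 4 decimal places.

Sum over the intermediate state after 1 step:
P = P(E→C)·P(C→A) + P(E→E)·P(E→A) + P(E→A)·P(A→A)
  = 0.28×0.28 + 0.32×0.4 + 0.4×0.36
  = 0.0784 + 0.1280 + 0.1440 = 0.3504

0.3504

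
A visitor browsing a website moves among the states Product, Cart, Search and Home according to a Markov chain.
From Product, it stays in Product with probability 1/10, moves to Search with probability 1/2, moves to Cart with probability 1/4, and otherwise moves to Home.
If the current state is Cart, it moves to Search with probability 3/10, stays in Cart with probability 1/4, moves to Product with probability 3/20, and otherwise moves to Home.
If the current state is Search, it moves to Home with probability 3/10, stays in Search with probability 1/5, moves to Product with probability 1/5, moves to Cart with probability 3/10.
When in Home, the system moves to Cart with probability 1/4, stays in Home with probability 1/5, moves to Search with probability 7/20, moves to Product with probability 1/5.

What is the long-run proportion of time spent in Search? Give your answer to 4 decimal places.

Let the stationary distribution be π with π = πP and π_1 + π_2 + π_3 + π_4 = 1.
π_1 = 0.1·π_1 + 0.15·π_2 + 0.2·π_3 + 0.2·π_4
π_2 = 0.25·π_1 + 0.25·π_2 + 0.3·π_3 + 0.25·π_4
π_3 = 0.5·π_1 + 0.3·π_2 + 0.2·π_3 + 0.35·π_4
Solving with the normalization constraint gives π = (0.1697, 0.2657, 0.3149, 0.2496).
So the stationary probability of Search is 0.3149.

0.3149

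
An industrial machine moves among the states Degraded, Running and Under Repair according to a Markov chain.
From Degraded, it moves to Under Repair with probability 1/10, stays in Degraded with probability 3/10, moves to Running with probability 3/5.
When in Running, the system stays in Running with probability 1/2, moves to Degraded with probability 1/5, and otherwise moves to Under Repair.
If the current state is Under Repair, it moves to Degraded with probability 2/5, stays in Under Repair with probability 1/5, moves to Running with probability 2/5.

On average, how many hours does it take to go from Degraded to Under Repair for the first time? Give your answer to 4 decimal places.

4.7826

Let t(s) be the expected number of hours to first reach Under Repair from state s, with t(Under Repair) = 0. Conditioning on the first hour:
t(Degraded) = 1 + 0.3·t(Degraded) + 0.6·t(Running)
t(Running) = 1 + 0.2·t(Degraded) + 0.5·t(Running)
Solving: t(Degraded) = 4.7826, t(Running) = 3.9130.
Expected hours from Degraded to Under Repair: 4.7826.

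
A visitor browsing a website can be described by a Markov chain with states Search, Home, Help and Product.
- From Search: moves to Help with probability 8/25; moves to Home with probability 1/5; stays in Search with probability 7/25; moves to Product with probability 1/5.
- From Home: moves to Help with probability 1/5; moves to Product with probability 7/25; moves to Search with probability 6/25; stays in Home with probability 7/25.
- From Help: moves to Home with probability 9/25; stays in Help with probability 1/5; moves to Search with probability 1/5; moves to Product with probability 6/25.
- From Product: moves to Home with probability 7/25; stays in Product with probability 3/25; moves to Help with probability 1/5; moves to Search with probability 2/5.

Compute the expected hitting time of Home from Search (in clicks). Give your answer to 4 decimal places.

3.8764

Let t(s) be the expected number of clicks to first reach Home from state s, with t(Home) = 0. Conditioning on the first click:
t(Search) = 1 + 0.28·t(Search) + 0.32·t(Help) + 0.2·t(Product)
t(Help) = 1 + 0.2·t(Search) + 0.2·t(Help) + 0.24·t(Product)
t(Product) = 1 + 0.4·t(Search) + 0.2·t(Help) + 0.12·t(Product)
Solving: t(Search) = 3.8764, t(Help) = 3.3146, t(Product) = 3.6517.
Expected clicks from Search to Home: 3.8764.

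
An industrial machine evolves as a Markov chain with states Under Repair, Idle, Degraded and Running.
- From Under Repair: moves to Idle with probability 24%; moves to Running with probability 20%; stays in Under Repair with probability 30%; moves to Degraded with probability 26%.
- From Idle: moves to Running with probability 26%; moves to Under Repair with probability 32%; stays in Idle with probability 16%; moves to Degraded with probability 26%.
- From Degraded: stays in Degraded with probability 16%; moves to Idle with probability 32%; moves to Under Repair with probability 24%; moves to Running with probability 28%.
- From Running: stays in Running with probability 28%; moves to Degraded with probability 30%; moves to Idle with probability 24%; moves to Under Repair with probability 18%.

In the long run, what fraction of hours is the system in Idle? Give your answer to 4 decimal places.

Let the stationary distribution be π with π = πP and π_1 + π_2 + π_3 + π_4 = 1.
π_1 = 0.3·π_1 + 0.32·π_2 + 0.24·π_3 + 0.18·π_4
π_2 = 0.24·π_1 + 0.16·π_2 + 0.32·π_3 + 0.24·π_4
π_3 = 0.26·π_1 + 0.26·π_2 + 0.16·π_3 + 0.3·π_4
Solving with the normalization constraint gives π = (0.2595, 0.2404, 0.2456, 0.2544).
So the stationary probability of Idle is 0.2404.

0.2404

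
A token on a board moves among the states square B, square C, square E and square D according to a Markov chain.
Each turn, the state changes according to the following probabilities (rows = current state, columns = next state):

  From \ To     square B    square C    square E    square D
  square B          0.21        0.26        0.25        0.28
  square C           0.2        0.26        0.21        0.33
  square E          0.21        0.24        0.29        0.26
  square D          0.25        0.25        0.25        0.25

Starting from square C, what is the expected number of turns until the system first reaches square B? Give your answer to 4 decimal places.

Let t(s) be the expected number of turns to first reach square B from state s, with t(square B) = 0. Conditioning on the first turn:
t(square C) = 1 + 0.26·t(square C) + 0.21·t(square E) + 0.33·t(square D)
t(square E) = 1 + 0.24·t(square C) + 0.29·t(square E) + 0.26·t(square D)
t(square D) = 1 + 0.25·t(square C) + 0.25·t(square E) + 0.25·t(square D)
Solving: t(square C) = 4.6103, t(square E) = 4.5765, t(square D) = 4.3956.
Expected turns from square C to square B: 4.6103.

4.6103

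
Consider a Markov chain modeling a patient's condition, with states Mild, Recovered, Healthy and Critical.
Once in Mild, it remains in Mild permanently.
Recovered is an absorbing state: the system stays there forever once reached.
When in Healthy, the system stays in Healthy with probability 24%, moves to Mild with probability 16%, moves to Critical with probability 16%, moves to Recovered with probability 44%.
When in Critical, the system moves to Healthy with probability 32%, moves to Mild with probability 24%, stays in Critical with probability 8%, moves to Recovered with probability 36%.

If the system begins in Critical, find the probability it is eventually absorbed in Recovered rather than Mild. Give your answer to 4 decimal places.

0.6395

Let h(s) be the probability of absorption at Recovered starting from transient state s. Then h(Recovered) = 1 and h(Mild) = 0. By first-step analysis:
h(Healthy) = 0.16·0 + 0.44·1 + 0.24·h(Healthy) + 0.16·h(Critical)
h(Critical) = 0.24·0 + 0.36·1 + 0.32·h(Healthy) + 0.08·h(Critical)
Solving: h(Healthy) = 0.7136, h(Critical) = 0.6395.
Starting from Critical, the probability is 0.6395.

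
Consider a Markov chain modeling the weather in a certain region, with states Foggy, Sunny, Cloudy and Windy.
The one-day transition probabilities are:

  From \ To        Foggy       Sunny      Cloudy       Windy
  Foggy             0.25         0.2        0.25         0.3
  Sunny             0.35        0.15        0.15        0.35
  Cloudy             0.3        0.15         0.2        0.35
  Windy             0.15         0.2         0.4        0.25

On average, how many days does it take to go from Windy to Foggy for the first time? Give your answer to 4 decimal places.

4.3524

Let t(s) be the expected number of days to first reach Foggy from state s, with t(Foggy) = 0. Conditioning on the first day:
t(Sunny) = 1 + 0.15·t(Sunny) + 0.15·t(Cloudy) + 0.35·t(Windy)
t(Cloudy) = 1 + 0.15·t(Sunny) + 0.2·t(Cloudy) + 0.35·t(Windy)
t(Windy) = 1 + 0.2·t(Sunny) + 0.4·t(Cloudy) + 0.25·t(Windy)
Solving: t(Sunny) = 3.6459, t(Cloudy) = 3.8378, t(Windy) = 4.3524.
Expected days from Windy to Foggy: 4.3524.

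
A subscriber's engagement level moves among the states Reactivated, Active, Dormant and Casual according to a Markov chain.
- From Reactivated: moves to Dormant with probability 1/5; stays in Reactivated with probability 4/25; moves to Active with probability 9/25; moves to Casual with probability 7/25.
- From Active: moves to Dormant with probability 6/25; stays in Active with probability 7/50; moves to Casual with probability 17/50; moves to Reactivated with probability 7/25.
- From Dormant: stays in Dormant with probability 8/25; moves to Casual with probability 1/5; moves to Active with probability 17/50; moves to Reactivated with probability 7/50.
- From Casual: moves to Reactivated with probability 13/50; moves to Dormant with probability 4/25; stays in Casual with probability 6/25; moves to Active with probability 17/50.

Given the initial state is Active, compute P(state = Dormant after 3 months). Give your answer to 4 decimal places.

Propagate the distribution vector 3 months from Active.
After 0 months: (0.0000, 1.0000, 0.0000, 0.0000)
After 1 month: (0.2800, 0.1400, 0.2400, 0.3400)
After 2 months: (0.2060, 0.3176, 0.2208, 0.2556)
After 3 months: (0.2193, 0.2806, 0.2290, 0.2712)
P(in Dormant after 3 months) = 0.2290

0.2290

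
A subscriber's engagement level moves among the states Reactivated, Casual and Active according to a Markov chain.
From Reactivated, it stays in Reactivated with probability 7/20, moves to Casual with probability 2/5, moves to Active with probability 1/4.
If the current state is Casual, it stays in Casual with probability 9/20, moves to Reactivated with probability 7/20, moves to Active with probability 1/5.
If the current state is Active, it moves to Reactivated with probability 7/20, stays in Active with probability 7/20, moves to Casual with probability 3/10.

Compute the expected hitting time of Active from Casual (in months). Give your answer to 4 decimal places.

4.5977

Let t(s) be the expected number of months to first reach Active from state s, with t(Active) = 0. Conditioning on the first month:
t(Reactivated) = 1 + 0.35·t(Reactivated) + 0.4·t(Casual)
t(Casual) = 1 + 0.35·t(Reactivated) + 0.45·t(Casual)
Solving: t(Reactivated) = 4.3678, t(Casual) = 4.5977.
Expected months from Casual to Active: 4.5977.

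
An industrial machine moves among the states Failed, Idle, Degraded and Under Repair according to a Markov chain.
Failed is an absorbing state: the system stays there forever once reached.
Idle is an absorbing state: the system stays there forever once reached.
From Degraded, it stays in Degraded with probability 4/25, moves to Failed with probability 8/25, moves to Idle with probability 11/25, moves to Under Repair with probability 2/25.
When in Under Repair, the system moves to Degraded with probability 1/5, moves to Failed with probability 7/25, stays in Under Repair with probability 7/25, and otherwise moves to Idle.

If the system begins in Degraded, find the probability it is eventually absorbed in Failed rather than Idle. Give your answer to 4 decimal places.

0.4293

Let h(s) be the probability of absorption at Failed starting from transient state s. Then h(Failed) = 1 and h(Idle) = 0. By first-step analysis:
h(Degraded) = 0.32·1 + 0.44·0 + 0.16·h(Degraded) + 0.08·h(Under Repair)
h(Under Repair) = 0.28·1 + 0.24·0 + 0.2·h(Degraded) + 0.28·h(Under Repair)
Solving: h(Degraded) = 0.4293, h(Under Repair) = 0.5082.
Starting from Degraded, the probability is 0.4293.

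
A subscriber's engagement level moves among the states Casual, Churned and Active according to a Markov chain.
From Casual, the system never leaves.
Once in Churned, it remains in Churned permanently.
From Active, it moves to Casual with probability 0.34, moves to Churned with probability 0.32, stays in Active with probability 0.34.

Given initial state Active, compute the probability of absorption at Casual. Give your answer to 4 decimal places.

0.5152

Let h(s) be the probability of absorption at Casual starting from transient state s. Then h(Casual) = 1 and h(Churned) = 0. By first-step analysis:
h(Active) = 0.34·1 + 0.32·0 + 0.34·h(Active)
Solving: h(Active) = 0.5152.
Starting from Active, the probability is 0.5152.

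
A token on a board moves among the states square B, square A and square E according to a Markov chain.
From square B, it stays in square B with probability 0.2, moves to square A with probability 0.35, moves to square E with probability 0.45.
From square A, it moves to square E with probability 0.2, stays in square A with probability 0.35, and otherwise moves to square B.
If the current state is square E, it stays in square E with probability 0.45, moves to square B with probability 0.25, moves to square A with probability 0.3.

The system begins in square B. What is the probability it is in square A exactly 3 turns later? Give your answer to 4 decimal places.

0.3319

Propagate the distribution vector 3 turns from square B.
After 0 turns: (1.0000, 0.0000, 0.0000)
After 1 turn: (0.2000, 0.3500, 0.4500)
After 2 turns: (0.3100, 0.3275, 0.3625)
After 3 turns: (0.3000, 0.3319, 0.3681)
P(in square A after 3 turns) = 0.3319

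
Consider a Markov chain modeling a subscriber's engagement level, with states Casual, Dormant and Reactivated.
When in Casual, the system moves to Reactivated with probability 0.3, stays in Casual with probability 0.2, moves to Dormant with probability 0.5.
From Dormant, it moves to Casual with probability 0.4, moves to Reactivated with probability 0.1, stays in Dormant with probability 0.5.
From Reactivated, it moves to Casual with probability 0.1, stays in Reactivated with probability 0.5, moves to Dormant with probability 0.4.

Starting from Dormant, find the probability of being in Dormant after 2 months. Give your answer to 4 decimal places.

Sum over the intermediate state after 1 month:
P = P(Dormant→Casual)·P(Casual→Dormant) + P(Dormant→Dormant)·P(Dormant→Dormant) + P(Dormant→Reactivated)·P(Reactivated→Dormant)
  = 0.4×0.5 + 0.5×0.5 + 0.1×0.4
  = 0.2000 + 0.2500 + 0.0400 = 0.4900

0.4900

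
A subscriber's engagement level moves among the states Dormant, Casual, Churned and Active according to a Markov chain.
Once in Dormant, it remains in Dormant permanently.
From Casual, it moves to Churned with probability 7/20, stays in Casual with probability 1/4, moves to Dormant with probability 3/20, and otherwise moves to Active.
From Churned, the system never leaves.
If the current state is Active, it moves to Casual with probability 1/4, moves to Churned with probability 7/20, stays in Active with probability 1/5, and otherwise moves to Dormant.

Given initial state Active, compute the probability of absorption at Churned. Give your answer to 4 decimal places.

0.6512

Let h(s) be the probability of absorption at Churned starting from transient state s. Then h(Churned) = 1 and h(Dormant) = 0. By first-step analysis:
h(Casual) = 0.15·0 + 0.25·h(Casual) + 0.35·1 + 0.25·h(Active)
h(Active) = 0.2·0 + 0.25·h(Casual) + 0.35·1 + 0.2·h(Active)
Solving: h(Casual) = 0.6837, h(Active) = 0.6512.
Starting from Active, the probability is 0.6512.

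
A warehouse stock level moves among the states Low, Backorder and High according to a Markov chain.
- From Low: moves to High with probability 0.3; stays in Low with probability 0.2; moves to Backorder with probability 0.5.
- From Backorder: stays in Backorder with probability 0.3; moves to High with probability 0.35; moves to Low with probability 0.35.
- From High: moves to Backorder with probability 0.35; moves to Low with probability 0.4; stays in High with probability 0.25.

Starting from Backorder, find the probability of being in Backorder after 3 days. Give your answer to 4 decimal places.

Propagate the distribution vector 3 days from Backorder.
After 0 days: (0.0000, 1.0000, 0.0000)
After 1 day: (0.3500, 0.3000, 0.3500)
After 2 days: (0.3150, 0.3875, 0.2975)
After 3 days: (0.3176, 0.3779, 0.3045)
P(in Backorder after 3 days) = 0.3779

0.3779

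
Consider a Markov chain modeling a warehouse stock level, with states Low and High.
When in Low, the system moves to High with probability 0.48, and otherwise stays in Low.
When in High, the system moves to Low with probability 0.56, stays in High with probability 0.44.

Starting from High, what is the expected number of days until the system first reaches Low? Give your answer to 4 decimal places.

Let t(s) be the expected number of days to first reach Low from state s, with t(Low) = 0. Conditioning on the first day:
t(High) = 1 + 0.44·t(High)
Solving: t(High) = 1.7857.
Expected days from High to Low: 1.7857.

1.7857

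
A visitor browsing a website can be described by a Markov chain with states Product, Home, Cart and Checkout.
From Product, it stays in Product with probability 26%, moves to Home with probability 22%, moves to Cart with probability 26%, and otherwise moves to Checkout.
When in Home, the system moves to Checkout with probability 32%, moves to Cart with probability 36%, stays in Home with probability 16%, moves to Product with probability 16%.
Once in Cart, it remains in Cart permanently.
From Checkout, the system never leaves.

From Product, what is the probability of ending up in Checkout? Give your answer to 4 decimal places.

0.4925

Let h(s) be the probability of absorption at Checkout starting from transient state s. Then h(Checkout) = 1 and h(Cart) = 0. By first-step analysis:
h(Product) = 0.26·h(Product) + 0.22·h(Home) + 0.26·0 + 0.26·1
h(Home) = 0.16·h(Product) + 0.16·h(Home) + 0.36·0 + 0.32·1
Solving: h(Product) = 0.4925, h(Home) = 0.4748.
Starting from Product, the probability is 0.4925.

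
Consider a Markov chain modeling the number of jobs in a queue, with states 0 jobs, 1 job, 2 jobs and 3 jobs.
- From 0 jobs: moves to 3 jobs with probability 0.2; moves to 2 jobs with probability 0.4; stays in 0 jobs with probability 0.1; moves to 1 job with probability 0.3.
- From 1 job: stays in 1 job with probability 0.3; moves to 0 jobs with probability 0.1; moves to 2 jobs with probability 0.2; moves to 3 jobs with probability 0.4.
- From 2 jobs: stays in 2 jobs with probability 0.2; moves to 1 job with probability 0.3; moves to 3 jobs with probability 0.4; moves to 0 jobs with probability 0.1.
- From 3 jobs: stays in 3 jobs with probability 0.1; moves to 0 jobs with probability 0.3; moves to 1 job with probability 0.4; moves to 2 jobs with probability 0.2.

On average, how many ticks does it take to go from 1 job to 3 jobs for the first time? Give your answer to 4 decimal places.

Let t(s) be the expected number of ticks to first reach 3 jobs from state s, with t(3 jobs) = 0. Conditioning on the first tick:
t(0 jobs) = 1 + 0.1·t(0 jobs) + 0.3·t(1 job) + 0.4·t(2 jobs)
t(1 job) = 1 + 0.1·t(0 jobs) + 0.3·t(1 job) + 0.2·t(2 jobs)
t(2 jobs) = 1 + 0.1·t(0 jobs) + 0.3·t(1 job) + 0.2·t(2 jobs)
Solving: t(0 jobs) = 3.1579, t(1 job) = 2.6316, t(2 jobs) = 2.6316.
Expected ticks from 1 job to 3 jobs: 2.6316.

2.6316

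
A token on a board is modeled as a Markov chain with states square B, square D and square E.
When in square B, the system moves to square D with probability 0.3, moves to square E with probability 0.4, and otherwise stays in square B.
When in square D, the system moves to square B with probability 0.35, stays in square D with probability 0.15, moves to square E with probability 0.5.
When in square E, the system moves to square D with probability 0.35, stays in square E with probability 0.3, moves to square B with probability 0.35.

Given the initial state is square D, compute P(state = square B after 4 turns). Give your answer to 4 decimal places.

0.3333

Propagate the distribution vector 4 turns from square D.
After 0 turns: (0.0000, 1.0000, 0.0000)
After 1 turn: (0.3500, 0.1500, 0.5000)
After 2 turns: (0.3325, 0.3025, 0.3650)
After 3 turns: (0.3334, 0.2729, 0.3938)
After 4 turns: (0.3333, 0.2788, 0.3879)
P(in square B after 4 turns) = 0.3333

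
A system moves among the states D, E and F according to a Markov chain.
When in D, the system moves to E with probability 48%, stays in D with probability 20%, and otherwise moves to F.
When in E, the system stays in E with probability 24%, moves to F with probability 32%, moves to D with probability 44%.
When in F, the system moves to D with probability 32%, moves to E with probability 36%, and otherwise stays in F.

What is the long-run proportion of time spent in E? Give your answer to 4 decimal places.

0.3561

Let the stationary distribution be π with π = πP and π_1 + π_2 + π_3 = 1.
π_1 = 0.2·π_1 + 0.44·π_2 + 0.32·π_3
π_2 = 0.48·π_1 + 0.24·π_2 + 0.36·π_3
Solving with the normalization constraint gives π = (0.3239, 0.3561, 0.3200).
So the stationary probability of E is 0.3561.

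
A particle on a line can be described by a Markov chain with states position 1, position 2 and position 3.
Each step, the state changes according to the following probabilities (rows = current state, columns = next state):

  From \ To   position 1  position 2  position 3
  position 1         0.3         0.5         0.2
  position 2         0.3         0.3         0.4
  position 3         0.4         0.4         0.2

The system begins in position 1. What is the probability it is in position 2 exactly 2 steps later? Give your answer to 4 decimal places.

0.3800

Sum over the intermediate state after 1 step:
P = P(position 1→position 1)·P(position 1→position 2) + P(position 1→position 2)·P(position 2→position 2) + P(position 1→position 3)·P(position 3→position 2)
  = 0.3×0.5 + 0.5×0.3 + 0.2×0.4
  = 0.1500 + 0.1500 + 0.0800 = 0.3800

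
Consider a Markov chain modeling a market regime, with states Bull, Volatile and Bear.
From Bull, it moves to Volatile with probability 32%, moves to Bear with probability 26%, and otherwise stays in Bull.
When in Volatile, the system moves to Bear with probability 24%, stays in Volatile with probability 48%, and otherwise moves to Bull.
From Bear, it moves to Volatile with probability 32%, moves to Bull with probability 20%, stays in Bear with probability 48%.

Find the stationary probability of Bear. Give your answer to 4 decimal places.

Let the stationary distribution be π with π = πP and π_1 + π_2 + π_3 = 1.
π_1 = 0.42·π_1 + 0.28·π_2 + 0.2·π_3
π_2 = 0.32·π_1 + 0.48·π_2 + 0.32·π_3
Solving with the normalization constraint gives π = (0.2955, 0.3810, 0.3236).
So the stationary probability of Bear is 0.3236.

0.3236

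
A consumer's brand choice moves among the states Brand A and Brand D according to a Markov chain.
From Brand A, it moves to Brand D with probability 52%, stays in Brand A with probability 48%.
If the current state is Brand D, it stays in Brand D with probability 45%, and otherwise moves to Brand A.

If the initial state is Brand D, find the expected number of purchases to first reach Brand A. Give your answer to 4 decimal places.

Let t(s) be the expected number of purchases to first reach Brand A from state s, with t(Brand A) = 0. Conditioning on the first purchase:
t(Brand D) = 1 + 0.45·t(Brand D)
Solving: t(Brand D) = 1.8182.
Expected purchases from Brand D to Brand A: 1.8182.

1.8182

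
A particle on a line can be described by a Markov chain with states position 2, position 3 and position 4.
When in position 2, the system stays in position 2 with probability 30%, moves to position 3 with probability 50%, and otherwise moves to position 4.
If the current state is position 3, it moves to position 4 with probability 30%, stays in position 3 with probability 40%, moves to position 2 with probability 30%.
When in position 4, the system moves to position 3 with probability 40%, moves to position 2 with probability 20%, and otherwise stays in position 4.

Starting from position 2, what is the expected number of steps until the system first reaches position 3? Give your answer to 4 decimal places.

Let t(s) be the expected number of steps to first reach position 3 from state s, with t(position 3) = 0. Conditioning on the first step:
t(position 2) = 1 + 0.3·t(position 2) + 0.2·t(position 4)
t(position 4) = 1 + 0.2·t(position 2) + 0.4·t(position 4)
Solving: t(position 2) = 2.1053, t(position 4) = 2.3684.
Expected steps from position 2 to position 3: 2.1053.

2.1053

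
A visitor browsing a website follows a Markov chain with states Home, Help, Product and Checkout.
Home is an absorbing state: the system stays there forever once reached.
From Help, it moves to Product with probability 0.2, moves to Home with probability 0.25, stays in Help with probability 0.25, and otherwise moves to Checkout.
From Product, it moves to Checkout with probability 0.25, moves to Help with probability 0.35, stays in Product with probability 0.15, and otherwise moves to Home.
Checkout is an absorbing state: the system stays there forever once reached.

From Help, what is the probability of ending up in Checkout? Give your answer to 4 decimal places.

0.5374

Let h(s) be the probability of absorption at Checkout starting from transient state s. Then h(Checkout) = 1 and h(Home) = 0. By first-step analysis:
h(Help) = 0.25·0 + 0.25·h(Help) + 0.2·h(Product) + 0.3·1
h(Product) = 0.25·0 + 0.35·h(Help) + 0.15·h(Product) + 0.25·1
Solving: h(Help) = 0.5374, h(Product) = 0.5154.
Starting from Help, the probability is 0.5374.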